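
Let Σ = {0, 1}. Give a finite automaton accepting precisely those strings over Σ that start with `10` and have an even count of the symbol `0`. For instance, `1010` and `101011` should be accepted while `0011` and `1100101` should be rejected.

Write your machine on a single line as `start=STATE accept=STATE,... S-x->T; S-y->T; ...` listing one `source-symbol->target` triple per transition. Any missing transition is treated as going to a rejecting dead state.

Run two small machines in parallel and take their product. The first has 4 states tracking whether the input so far still matches the prefix `10`; the second has 2 states tracking the count of `0`s modulo 2. A product state is a pair (one from each), accepting exactly when both do. Equivalent product states are then merged.
5 states suffice.
        0   1  
>  q0   q1  q2 
   q1   q1  q1 
   q2   q3  q1 
   q3   q4  q3 
 * q4   q3  q4 
(> = start, * = accepting)

start=q0; accept=q4; q0-0->q1; q0-1->q2; q1-0->q1; q1-1->q1; q2-0->q3; q2-1->q1; q3-0->q4; q3-1->q3; q4-0->q3; q4-1->q4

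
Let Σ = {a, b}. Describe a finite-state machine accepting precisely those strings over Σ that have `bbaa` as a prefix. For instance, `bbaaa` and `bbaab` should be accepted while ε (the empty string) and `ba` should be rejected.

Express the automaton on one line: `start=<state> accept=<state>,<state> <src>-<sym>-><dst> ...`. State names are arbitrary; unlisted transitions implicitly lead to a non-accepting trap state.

start=s0 accept=s4 s0-a->s5 s0-b->s1 s1-a->s5 s1-b->s2 s2-a->s3 s2-b->s5 s3-a->s4 s3-b->s5 s4-a->s4 s4-b->s4 s5-a->s5 s5-b->s5

Check the first 4 symbols one by one: s0 through s3 record how many have matched `bbaa` so far; any wrong symbol goes to the dead state s5. After all 4 match we enter the accepting sink s4.
        a   b  
>  s0   s5  s1 
   s1   s5  s2 
   s2   s3  s5 
   s3   s4  s5 
 * s4   s4  s4 
   s5   s5  s5 
(> = start, * = accepting)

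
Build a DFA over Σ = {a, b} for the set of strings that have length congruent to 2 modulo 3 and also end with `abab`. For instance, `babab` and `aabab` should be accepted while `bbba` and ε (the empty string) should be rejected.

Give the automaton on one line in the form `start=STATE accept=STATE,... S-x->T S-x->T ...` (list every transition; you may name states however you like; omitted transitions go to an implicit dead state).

start=s0 accept=s13 s0-a->s1 s0-b->s2 s1-a->s3 s1-b->s4 s2-a->s3 s2-b->s5 s3-a->s6 s3-b->s7 s4-a->s8 s4-b->s0 s5-a->s6 s5-b->s0 s6-a->s1 s6-b->s9 s7-a->s10 s7-b->s2 s8-a->s1 s8-b->s11 s9-a->s12 s9-b->s5 s10-a->s3 s10-b->s13 s11-a->s12 s11-b->s5 s12-a->s6 s12-b->s14 s13-a->s8 s13-b->s0 s14-a->s10 s14-b->s2

Handle the two conditions separately and then intersect. One (3 states) tracks the input length modulo 3; the other (5 states) tracks how much of the suffix `abab` has currently been matched. Each combined state is a pair, one component from each; accept when both components accept.
With 15 states:
          a    b  
>  s0     s1   s2 
   s1     s3   s4 
   s2     s3   s5 
   s3     s6   s7 
   s4     s8   s0 
   s5     s6   s0 
   s6     s1   s9 
   s7    s10   s2 
   s8     s1  s11 
   s9    s12   s5 
   s10    s3  s13 
   s11   s12   s5 
   s12    s6  s14 
 * s13    s8   s0 
   s14   s10   s2 
(> = start, * = accepting)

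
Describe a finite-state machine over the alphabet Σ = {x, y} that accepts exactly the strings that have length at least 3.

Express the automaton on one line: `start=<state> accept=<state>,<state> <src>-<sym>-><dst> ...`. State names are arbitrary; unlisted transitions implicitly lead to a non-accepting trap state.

start=q0 accept=q3,q4 q0-x->q1 q0-y->q1 q1-x->q2 q1-y->q2 q2-x->q3 q2-y->q3 q3-x->q4 q3-y->q4 q4-x->q4 q4-y->q4

We only need to distinguish lengths 0, 1, …, 3, and '>3'. Chain q0 → q1 → q2 → q3 → q4 on every symbol, with q4 looping. Accepting states: {q3, q4}.
With 5 states:
        x   y  
>  q0   q1  q1 
   q1   q2  q2 
   q2   q3  q3 
 * q3   q4  q4 
 * q4   q4  q4 
(> = start, * = accepting)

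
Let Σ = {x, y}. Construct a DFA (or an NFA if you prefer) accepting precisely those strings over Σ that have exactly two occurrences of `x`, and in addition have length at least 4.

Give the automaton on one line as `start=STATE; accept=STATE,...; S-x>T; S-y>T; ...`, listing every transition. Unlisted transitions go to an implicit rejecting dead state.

Handle the two conditions separately and then intersect. The first has 4 states tracking the count of `x`s, saturating at 3; the second has 6 states tracking the input length, saturating at 5. A product state is a pair (one from each), accepting exactly when both do. After merging equivalent states the machine shrinks.
With 10 states:
        x   y  
>  S0   S1  S2 
   S1   S3  S4 
   S2   S4  S5 
   S3   S6  S7 
   S4   S7  S8 
   S5   S8  S5 
   S6   S6  S6 
   S7   S6  S9 
   S8   S9  S8 
 * S9   S6  S9 
(> = start, * = accepting)

start=S0; accept=S9; S0-x>S1; S0-y>S2; S1-x>S3; S1-y>S4; S2-x>S4; S2-y>S5; S3-x>S6; S3-y>S7; S4-x>S7; S4-y>S8; S5-x>S8; S5-y>S5; S6-x>S6; S6-y>S6; S7-x>S6; S7-y>S9; S8-x>S9; S8-y>S8; S9-x>S6; S9-y>S9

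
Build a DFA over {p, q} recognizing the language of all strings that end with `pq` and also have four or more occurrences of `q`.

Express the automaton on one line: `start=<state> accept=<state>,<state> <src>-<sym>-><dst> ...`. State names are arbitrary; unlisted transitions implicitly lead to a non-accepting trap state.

start=A accept=F A-p->A A-q->B B-p->B B-q->C C-p->C C-q->D D-p->E D-q->D E-p->E E-q->F F-p->E F-q->D

Build one automaton per condition and run them in lockstep. One (3 states) tracks how much of the suffix `pq` has currently been matched; the other (6 states) tracks the count of `q`s, saturating at 5. Each combined state is a pair, one component from each; accept when both components accept. After merging equivalent states the machine shrinks.
       p  q 
>  A   A  B 
   B   B  C 
   C   C  D 
   D   E  D 
   E   E  F 
 * F   E  D 
(> = start, * = accepting)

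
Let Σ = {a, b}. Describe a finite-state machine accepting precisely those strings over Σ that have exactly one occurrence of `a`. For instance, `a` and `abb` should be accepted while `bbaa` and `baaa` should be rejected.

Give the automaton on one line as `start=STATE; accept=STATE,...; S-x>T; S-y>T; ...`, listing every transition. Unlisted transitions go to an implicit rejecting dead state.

start=q0; accept=q1; q0-a>q1; q0-b>q0; q1-a>q2; q1-b>q1; q2-a>q2; q2-b>q2

Only the number of `a`s matters, and only up to 2. Make a chain q0 → q1 → q2 advanced by each `a` (with q2 absorbing); every other symbol self-loops. The accepting set is {q1}.
A 3-state machine:
        a   b  
>  q0   q1  q0 
 * q1   q2  q1 
   q2   q2  q2 
(> = start, * = accepting)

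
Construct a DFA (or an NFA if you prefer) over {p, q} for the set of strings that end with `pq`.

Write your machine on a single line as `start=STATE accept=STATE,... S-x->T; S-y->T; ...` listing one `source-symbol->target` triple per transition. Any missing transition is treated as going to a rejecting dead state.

Remember how much of `pq` the current input suffix matches. State A means no match yet; B means the last symbol is `p`; C means the last 2 symbols are `pq`. Only C accepts. On a mismatch, fall back to the longest proper suffix that is still a prefix of `pq`.
3 states suffice.
       p  q 
>  A   B  A 
   B   B  C 
 * C   B  A 
(> = start, * = accepting)

start=A; accept=C; A-p->B; A-q->A; B-p->B; B-q->C; C-p->B; C-q->A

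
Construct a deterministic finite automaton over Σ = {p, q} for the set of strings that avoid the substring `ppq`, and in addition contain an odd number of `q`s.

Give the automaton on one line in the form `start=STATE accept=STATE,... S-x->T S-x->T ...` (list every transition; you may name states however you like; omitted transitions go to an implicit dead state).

start=s0 accept=s2,s4,s6 s0-p->s1 s0-q->s2 s1-p->s3 s1-q->s2 s2-p->s4 s2-q->s0 s3-p->s3 s3-q->s5 s4-p->s6 s4-q->s0 s5-p->s5 s5-q->s7 s6-p->s6 s6-q->s7 s7-p->s7 s7-q->s5

Handle the two conditions separately and then intersect. One (4 states) tracks partial matches of the forbidden pattern `ppq`; the other (2 states) tracks the count of `q`s modulo 2. Each combined state is a pair, one component from each; accept when both components accept.
With 8 states:
        p   q  
>  s0   s1  s2 
   s1   s3  s2 
 * s2   s4  s0 
   s3   s3  s5 
 * s4   s6  s0 
   s5   s5  s7 
 * s6   s6  s7 
   s7   s7  s5 
(> = start, * = accepting)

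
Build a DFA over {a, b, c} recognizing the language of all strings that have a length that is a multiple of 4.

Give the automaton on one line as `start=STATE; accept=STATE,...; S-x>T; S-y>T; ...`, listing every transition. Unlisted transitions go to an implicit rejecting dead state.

Count input length modulo 4: every symbol advances one step around the cycle q0 → q1 → q2 → q3 → q0. Accept at q0.
4 states suffice.
        a   b   c  
>* q0   q1  q1  q1 
   q1   q2  q2  q2 
   q2   q3  q3  q3 
   q3   q0  q0  q0 
(> = start, * = accepting)

start=q0; accept=q0; q0-a>q1; q0-b>q1; q0-c>q1; q1-a>q2; q1-b>q2; q1-c>q2; q2-a>q3; q2-b>q3; q2-c>q3; q3-a>q0; q3-b>q0; q3-c>q0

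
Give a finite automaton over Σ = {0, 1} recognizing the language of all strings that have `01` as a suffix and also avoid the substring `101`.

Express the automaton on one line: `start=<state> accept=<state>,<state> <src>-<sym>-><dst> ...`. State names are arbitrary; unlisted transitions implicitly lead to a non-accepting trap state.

Build one automaton per condition and run them in lockstep. One (3 states) tracks how much of the suffix `01` has currently been matched; the other (4 states) tracks partial matches of the forbidden pattern `101`. Each combined state is a pair, one component from each; accept when both components accept.
8 states suffice.
        0   1  
>  S0   S1  S2 
   S1   S1  S3 
   S2   S4  S2 
 * S3   S4  S2 
   S4   S1  S5 
   S5   S6  S7 
   S6   S6  S5 
   S7   S6  S7 
(> = start, * = accepting)

start=S0 accept=S3 S0-0->S1 S0-1->S2 S1-0->S1 S1-1->S3 S2-0->S4 S2-1->S2 S3-0->S4 S3-1->S2 S4-0->S1 S4-1->S5 S5-0->S6 S5-1->S7 S6-0->S6 S6-1->S5 S7-0->S6 S7-1->S7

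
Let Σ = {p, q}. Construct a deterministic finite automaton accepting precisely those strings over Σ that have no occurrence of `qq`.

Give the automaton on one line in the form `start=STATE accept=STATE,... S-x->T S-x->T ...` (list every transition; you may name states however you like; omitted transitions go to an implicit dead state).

start=s0 accept=s0,s1 s0-p->s0 s0-q->s1 s1-p->s0 s1-q->s2 s2-p->s2 s2-q->s2

This is the complement of 'contains `qq`'. Use the same substring-matching states — s0 through s2 holding how much of `qq` has just been matched — but flip the accepting set: everything except the trap s2 accepts.
        p   q  
>* s0   s0  s1 
 * s1   s0  s2 
   s2   s2  s2 
(> = start, * = accepting)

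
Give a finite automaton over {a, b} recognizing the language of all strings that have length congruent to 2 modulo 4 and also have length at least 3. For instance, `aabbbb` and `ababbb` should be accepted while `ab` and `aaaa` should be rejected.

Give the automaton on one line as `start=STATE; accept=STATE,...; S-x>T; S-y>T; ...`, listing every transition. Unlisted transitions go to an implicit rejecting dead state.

start=q0; accept=q6; q0-a>q1; q0-b>q1; q1-a>q2; q1-b>q2; q2-a>q3; q2-b>q3; q3-a>q4; q3-b>q4; q4-a>q5; q4-b>q5; q5-a>q6; q5-b>q6; q6-a>q7; q6-b>q7; q7-a>q4; q7-b>q4

Build one automaton per condition and run them in lockstep. The first has 4 states tracking the input length modulo 4; the second has 5 states tracking the input length, saturating at 4. A product state is a pair (one from each), accepting exactly when both do.
With 8 states:
        a   b  
>  q0   q1  q1 
   q1   q2  q2 
   q2   q3  q3 
   q3   q4  q4 
   q4   q5  q5 
   q5   q6  q6 
 * q6   q7  q7 
   q7   q4  q4 
(> = start, * = accepting)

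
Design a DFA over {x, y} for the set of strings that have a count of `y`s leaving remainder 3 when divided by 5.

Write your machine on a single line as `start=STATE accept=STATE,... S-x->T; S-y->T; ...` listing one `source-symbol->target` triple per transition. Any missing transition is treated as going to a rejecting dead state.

Keep the running count of `y`s modulo 5: each `y` advances along the cycle s0 → s1 → s2 → s3 → s4 → s0 while other symbols loop. Accept at s3.
A 5-state machine:
        x   y  
>  s0   s0  s1 
   s1   s1  s2 
   s2   s2  s3 
 * s3   s3  s4 
   s4   s4  s0 
(> = start, * = accepting)

start=s0; accept=s3; s0-x->s0; s0-y->s1; s1-x->s1; s1-y->s2; s2-x->s2; s2-y->s3; s3-x->s3; s3-y->s4; s4-x->s4; s4-y->s0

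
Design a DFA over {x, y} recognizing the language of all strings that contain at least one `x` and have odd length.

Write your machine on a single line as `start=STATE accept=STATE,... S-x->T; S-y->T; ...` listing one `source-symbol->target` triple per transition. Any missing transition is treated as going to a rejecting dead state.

start=S0; accept=S1; S0-x->S1; S0-y->S2; S1-x->S3; S1-y->S3; S2-x->S3; S2-y->S0; S3-x->S1; S3-y->S1

Run two small machines in parallel and take their product. The first has 3 states tracking the count of `x`s, saturating at 2; the second has 2 states tracking the input length modulo 2. A product state is a pair (one from each), accepting exactly when both do. After merging equivalent states the machine shrinks.
4 states suffice.
        x   y  
>  S0   S1  S2 
 * S1   S3  S3 
   S2   S3  S0 
   S3   S1  S1 
(> = start, * = accepting)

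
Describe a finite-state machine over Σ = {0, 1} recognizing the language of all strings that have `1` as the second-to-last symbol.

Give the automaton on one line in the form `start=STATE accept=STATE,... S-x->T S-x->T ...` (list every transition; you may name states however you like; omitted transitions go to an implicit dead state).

A DFA must remember the last 2 symbols (since which symbol is second-to-last isn't known until the input ends). Use one state per possible window of the last ≤2 symbols; accept from those whose window starts with `1`.
7 states suffice.
        0   1  
>  s0   s1  s2 
   s1   s3  s4 
   s2   s5  s6 
   s3   s3  s4 
   s4   s5  s6 
 * s5   s3  s4 
 * s6   s5  s6 
(> = start, * = accepting)

start=s0 accept=s5,s6 s0-0->s1 s0-1->s2 s1-0->s3 s1-1->s4 s2-0->s5 s2-1->s6 s3-0->s3 s3-1->s4 s4-0->s5 s4-1->s6 s5-0->s3 s5-1->s4 s6-0->s5 s6-1->s6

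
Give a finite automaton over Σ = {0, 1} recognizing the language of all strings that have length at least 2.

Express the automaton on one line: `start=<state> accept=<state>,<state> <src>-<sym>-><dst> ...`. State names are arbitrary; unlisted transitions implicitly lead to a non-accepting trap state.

Count input length up to 3: every symbol moves from A toward D, which means 'more than 2' and absorbs. Accept from {C, D}.
       0  1 
>  A   B  B 
   B   C  C 
 * C   D  D 
 * D   D  D 
(> = start, * = accepting)

start=A accept=C,D A-0->B A-1->B B-0->C B-1->C C-0->D C-1->D D-0->D D-1->D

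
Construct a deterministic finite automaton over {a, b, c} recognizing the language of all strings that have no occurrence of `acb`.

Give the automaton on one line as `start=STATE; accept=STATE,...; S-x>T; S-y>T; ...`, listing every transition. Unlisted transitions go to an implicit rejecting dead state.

This is the complement of 'contains `acb`'. Use the same substring-matching states — s0 through s3 holding how much of `acb` has just been matched — but flip the accepting set: everything except the trap s3 accepts.
        a   b   c  
>* s0   s1  s0  s0 
 * s1   s1  s0  s2 
 * s2   s1  s3  s0 
   s3   s3  s3  s3 
(> = start, * = accepting)

start=s0; accept=s0,s1,s2; s0-a>s1; s0-b>s0; s0-c>s0; s1-a>s1; s1-b>s0; s1-c>s2; s2-a>s1; s2-b>s3; s2-c>s0; s3-a>s3; s3-b>s3; s3-c>s3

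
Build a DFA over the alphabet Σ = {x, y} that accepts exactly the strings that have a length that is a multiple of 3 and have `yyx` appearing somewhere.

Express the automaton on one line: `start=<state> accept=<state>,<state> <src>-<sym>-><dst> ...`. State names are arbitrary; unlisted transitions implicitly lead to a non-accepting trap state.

Handle the two conditions separately and then intersect. The first has 3 states tracking the input length modulo 3; the second has 4 states tracking whether and how much of `yyx` has been seen. A product state is a pair (one from each), accepting exactly when both do.
12 states suffice.
          x    y  
>  s0     s1   s2 
   s1     s3   s4 
   s2     s3   s5 
   s3     s0   s6 
   s4     s0   s7 
   s5     s8   s7 
   s6     s1   s9 
   s7    s10   s9 
 * s8    s10  s10 
   s9    s11   s5 
   s10   s11  s11 
   s11    s8   s8 
(> = start, * = accepting)

start=s0 accept=s8 s0-x->s1 s0-y->s2 s1-x->s3 s1-y->s4 s2-x->s3 s2-y->s5 s3-x->s0 s3-y->s6 s4-x->s0 s4-y->s7 s5-x->s8 s5-y->s7 s6-x->s1 s6-y->s9 s7-x->s10 s7-y->s9 s8-x->s10 s8-y->s10 s9-x->s11 s9-y->s5 s10-x->s11 s10-y->s11 s11-x->s8 s11-y->s8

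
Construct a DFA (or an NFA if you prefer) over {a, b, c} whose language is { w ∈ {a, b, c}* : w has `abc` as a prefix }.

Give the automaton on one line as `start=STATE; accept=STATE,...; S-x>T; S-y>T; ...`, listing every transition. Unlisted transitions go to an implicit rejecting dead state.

start=q0; accept=q3; q0-a>q1; q0-b>q4; q0-c>q4; q1-a>q4; q1-b>q2; q1-c>q4; q2-a>q4; q2-b>q4; q2-c>q3; q3-a>q3; q3-b>q3; q3-c>q3; q4-a>q4; q4-b>q4; q4-c>q4

Check the first 3 symbols one by one: q0 through q2 record how many have matched `abc` so far; any wrong symbol goes to the dead state q4. After all 3 match we enter the accepting sink q3.
5 states suffice.
        a   b   c  
>  q0   q1  q4  q4 
   q1   q4  q2  q4 
   q2   q4  q4  q3 
 * q3   q3  q3  q3 
   q4   q4  q4  q4 
(> = start, * = accepting)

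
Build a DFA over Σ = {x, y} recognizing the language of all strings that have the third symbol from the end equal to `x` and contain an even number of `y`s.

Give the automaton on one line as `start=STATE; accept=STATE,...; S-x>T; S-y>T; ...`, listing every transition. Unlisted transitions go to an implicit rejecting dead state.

Handle the two conditions separately and then intersect. The first has 15 states tracking the last 3 symbols read; the second has 2 states tracking the count of `y`s modulo 2. A product state is a pair (one from each), accepting exactly when both do. Equivalent product states are then merged.
With 12 states:
       x  y 
>  A   B  C 
   B   D  E 
   C   F  A 
   D   G  E 
   E   F  H 
   F   I  J 
 * G   G  E 
 * H   B  C 
   I   I  K 
   J   L  C 
 * K   L  C 
 * L   D  E 
(> = start, * = accepting)

start=A; accept=G,H,K,L; A-x>B; A-y>C; B-x>D; B-y>E; C-x>F; C-y>A; D-x>G; D-y>E; E-x>F; E-y>H; F-x>I; F-y>J; G-x>G; G-y>E; H-x>B; H-y>C; I-x>I; I-y>K; J-x>L; J-y>C; K-x>L; K-y>C; L-x>D; L-y>E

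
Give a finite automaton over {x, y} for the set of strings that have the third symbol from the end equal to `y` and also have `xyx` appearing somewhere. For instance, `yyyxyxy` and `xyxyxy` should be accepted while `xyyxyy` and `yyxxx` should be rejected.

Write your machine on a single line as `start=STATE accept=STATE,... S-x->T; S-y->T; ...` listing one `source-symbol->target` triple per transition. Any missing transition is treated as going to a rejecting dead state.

Build one automaton per condition and run them in lockstep. One (15 states) tracks the last 3 symbols read; the other (4 states) tracks whether and how much of `xyx` has been seen. Each combined state is a pair, one component from each; accept when both components accept. After merging equivalent states the machine shrinks.
An 11-state machine:
          x    y  
>  q0     q1   q0 
   q1     q1   q2 
   q2     q3   q0 
   q3     q4   q5 
 * q4     q6   q7 
 * q5     q3   q8 
   q6     q6   q7 
   q7     q3   q8 
   q8     q9  q10 
 * q9     q4   q5 
 * q10    q9  q10 
(> = start, * = accepting)

start=q0; accept=q4,q5,q9,q10; q0-x->q1; q0-y->q0; q1-x->q1; q1-y->q2; q2-x->q3; q2-y->q0; q3-x->q4; q3-y->q5; q4-x->q6; q4-y->q7; q5-x->q3; q5-y->q8; q6-x->q6; q6-y->q7; q7-x->q3; q7-y->q8; q8-x->q9; q8-y->q10; q9-x->q4; q9-y->q5; q10-x->q9; q10-y->q10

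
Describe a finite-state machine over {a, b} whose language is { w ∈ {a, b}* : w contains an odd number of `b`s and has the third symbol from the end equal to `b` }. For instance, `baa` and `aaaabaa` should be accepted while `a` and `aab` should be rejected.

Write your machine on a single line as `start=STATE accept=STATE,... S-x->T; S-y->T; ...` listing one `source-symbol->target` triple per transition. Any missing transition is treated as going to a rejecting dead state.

Build one automaton per condition and run them in lockstep. The first has 2 states tracking the count of `b`s modulo 2; the second has 15 states tracking the last 3 symbols read. A product state is a pair (one from each), accepting exactly when both do.
With 23 states:
          a    b  
>  S0     S1   S2 
   S1     S3   S4 
   S2     S5   S6 
   S3     S7   S8 
   S4     S9  S10 
   S5    S11  S12 
   S6    S13  S14 
   S7     S7   S8 
   S8     S9  S10 
   S9    S11  S12 
   S10   S13  S14 
 * S11   S15  S16 
   S12   S17  S18 
   S13   S19  S20 
 * S14   S21  S22 
   S15   S15  S16 
   S16   S17  S18 
   S17   S19  S20 
   S18   S21  S22 
   S19    S7   S8 
 * S20    S9  S10 
 * S21   S11  S12 
   S22   S13  S14 
(> = start, * = accepting)

start=S0; accept=S11,S14,S20,S21; S0-a->S1; S0-b->S2; S1-a->S3; S1-b->S4; S2-a->S5; S2-b->S6; S3-a->S7; S3-b->S8; S4-a->S9; S4-b->S10; S5-a->S11; S5-b->S12; S6-a->S13; S6-b->S14; S7-a->S7; S7-b->S8; S8-a->S9; S8-b->S10; S9-a->S11; S9-b->S12; S10-a->S13; S10-b->S14; S11-a->S15; S11-b->S16; S12-a->S17; S12-b->S18; S13-a->S19; S13-b->S20; S14-a->S21; S14-b->S22; S15-a->S15; S15-b->S16; S16-a->S17; S16-b->S18; S17-a->S19; S17-b->S20; S18-a->S21; S18-b->S22; S19-a->S7; S19-b->S8; S20-a->S9; S20-b->S10; S21-a->S11; S21-b->S12; S22-a->S13; S22-b->S14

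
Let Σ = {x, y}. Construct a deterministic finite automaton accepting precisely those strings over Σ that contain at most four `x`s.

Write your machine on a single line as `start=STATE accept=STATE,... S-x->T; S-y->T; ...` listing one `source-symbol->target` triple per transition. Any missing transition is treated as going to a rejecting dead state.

Only the number of `x`s matters, and only up to 5. Make a chain S0 → S1 → S2 → S3 → S4 → S5 advanced by each `x` (with S5 absorbing); every other symbol self-loops. The accepting set is {S0, S1, S2, S3, S4}.
With 6 states:
        x   y  
>* S0   S1  S0 
 * S1   S2  S1 
 * S2   S3  S2 
 * S3   S4  S3 
 * S4   S5  S4 
   S5   S5  S5 
(> = start, * = accepting)

start=S0; accept=S0,S1,S2,S3,S4; S0-x->S1; S0-y->S0; S1-x->S2; S1-y->S1; S2-x->S3; S2-y->S2; S3-x->S4; S3-y->S3; S4-x->S5; S4-y->S4; S5-x->S5; S5-y->S5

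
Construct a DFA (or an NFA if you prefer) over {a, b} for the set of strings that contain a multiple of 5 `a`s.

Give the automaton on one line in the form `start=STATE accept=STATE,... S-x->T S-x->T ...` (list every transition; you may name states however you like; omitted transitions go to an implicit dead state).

The only thing that matters is how many `a`s have appeared, reduced mod 5. Use one state per residue: s0 for 0, …, s4 for 4. Reading `a` moves to the next residue; anything else stays put. s0 is accepting.
With 5 states:
        a   b  
>* s0   s1  s0 
   s1   s2  s1 
   s2   s3  s2 
   s3   s4  s3 
   s4   s0  s4 
(> = start, * = accepting)

start=s0 accept=s0 s0-a->s1 s0-b->s0 s1-a->s2 s1-b->s1 s2-a->s3 s2-b->s2 s3-a->s4 s3-b->s3 s4-a->s0 s4-b->s4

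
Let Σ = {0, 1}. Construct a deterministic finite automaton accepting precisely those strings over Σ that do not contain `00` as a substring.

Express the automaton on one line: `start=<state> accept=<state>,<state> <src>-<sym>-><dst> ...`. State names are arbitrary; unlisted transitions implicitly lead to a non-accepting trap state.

start=S0 accept=S0,S1 S0-0->S1 S0-1->S0 S1-0->S2 S1-1->S0 S2-0->S2 S2-1->S2

Track partial matches of the forbidden pattern `00`. State S2 is a dead state reached once `00` has occurred; every other state accepts. S0 means no part of `00` is currently matched.
        0   1  
>* S0   S1  S0 
 * S1   S2  S0 
   S2   S2  S2 
(> = start, * = accepting)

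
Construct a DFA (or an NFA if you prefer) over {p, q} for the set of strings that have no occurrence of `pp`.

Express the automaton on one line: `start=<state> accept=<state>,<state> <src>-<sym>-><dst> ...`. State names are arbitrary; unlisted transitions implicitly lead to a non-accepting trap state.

start=s0 accept=s0,s1 s0-p->s1 s0-q->s0 s1-p->s2 s1-q->s0 s2-p->s2 s2-q->s2

Track partial matches of the forbidden pattern `pp`. State s2 is a dead state reached once `pp` has occurred; every other state accepts. s0 means no part of `pp` is currently matched.
        p   q  
>* s0   s1  s0 
 * s1   s2  s0 
   s2   s2  s2 
(> = start, * = accepting)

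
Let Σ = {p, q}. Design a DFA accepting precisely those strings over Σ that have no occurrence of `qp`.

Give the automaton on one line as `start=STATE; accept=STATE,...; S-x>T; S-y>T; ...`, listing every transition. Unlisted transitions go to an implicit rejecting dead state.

Track partial matches of the forbidden pattern `qp`. State s2 is a dead state reached once `qp` has occurred; every other state accepts. s0 means no part of `qp` is currently matched.
3 states suffice.
        p   q  
>* s0   s0  s1 
 * s1   s2  s1 
   s2   s2  s2 
(> = start, * = accepting)

start=s0; accept=s0,s1; s0-p>s0; s0-q>s1; s1-p>s2; s1-q>s1; s2-p>s2; s2-q>s2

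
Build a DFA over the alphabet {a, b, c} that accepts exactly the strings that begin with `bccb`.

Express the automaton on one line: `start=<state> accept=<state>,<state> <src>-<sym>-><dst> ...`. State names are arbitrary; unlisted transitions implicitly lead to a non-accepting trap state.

Walk along `bccb` while the input agrees: from S0 take `b` to S1, and so on. Any deviation drops to the rejecting sink S5. Once S4 is reached the prefix is confirmed and every continuation is accepted.
6 states suffice.
        a   b   c  
>  S0   S5  S1  S5 
   S1   S5  S5  S2 
   S2   S5  S5  S3 
   S3   S5  S4  S5 
 * S4   S4  S4  S4 
   S5   S5  S5  S5 
(> = start, * = accepting)

start=S0 accept=S4 S0-a->S5 S0-b->S1 S0-c->S5 S1-a->S5 S1-b->S5 S1-c->S2 S2-a->S5 S2-b->S5 S2-c->S3 S3-a->S5 S3-b->S4 S3-c->S5 S4-a->S4 S4-b->S4 S4-c->S4 S5-a->S5 S5-b->S5 S5-c->S5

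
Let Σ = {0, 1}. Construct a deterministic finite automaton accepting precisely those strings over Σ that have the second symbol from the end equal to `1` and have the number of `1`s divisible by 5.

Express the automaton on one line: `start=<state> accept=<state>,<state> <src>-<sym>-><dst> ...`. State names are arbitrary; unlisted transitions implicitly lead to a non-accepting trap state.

start=q0 accept=q6,q8 q0-0->q0 q0-1->q1 q1-0->q1 q1-1->q2 q2-0->q2 q2-1->q3 q3-0->q3 q3-1->q4 q4-0->q5 q4-1->q6 q5-0->q5 q5-1->q7 q6-0->q8 q6-1->q1 q7-0->q8 q7-1->q1 q8-0->q0 q8-1->q1

Run two small machines in parallel and take their product. The first has 7 states tracking the last 2 symbols read; the second has 5 states tracking the count of `1`s modulo 5. A product state is a pair (one from each), accepting exactly when both do. Equivalent product states are then merged.
A 9-state machine:
        0   1  
>  q0   q0  q1 
   q1   q1  q2 
   q2   q2  q3 
   q3   q3  q4 
   q4   q5  q6 
   q5   q5  q7 
 * q6   q8  q1 
   q7   q8  q1 
 * q8   q0  q1 
(> = start, * = accepting)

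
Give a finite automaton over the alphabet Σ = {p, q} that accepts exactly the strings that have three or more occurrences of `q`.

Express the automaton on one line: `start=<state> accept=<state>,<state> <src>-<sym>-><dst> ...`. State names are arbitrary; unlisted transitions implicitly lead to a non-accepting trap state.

start=S0 accept=S3,S4 S0-p->S0 S0-q->S1 S1-p->S1 S1-q->S2 S2-p->S2 S2-q->S3 S3-p->S3 S3-q->S4 S4-p->S4 S4-q->S4

Count `q`s, saturating at 4: states S0 through S3 mean 0 through 3 `q`s seen; S4 means more than 3. Each `q` increments (capped at S4); other symbols loop. Accept from {S3, S4}.
        p   q  
>  S0   S0  S1 
   S1   S1  S2 
   S2   S2  S3 
 * S3   S3  S4 
 * S4   S4  S4 
(> = start, * = accepting)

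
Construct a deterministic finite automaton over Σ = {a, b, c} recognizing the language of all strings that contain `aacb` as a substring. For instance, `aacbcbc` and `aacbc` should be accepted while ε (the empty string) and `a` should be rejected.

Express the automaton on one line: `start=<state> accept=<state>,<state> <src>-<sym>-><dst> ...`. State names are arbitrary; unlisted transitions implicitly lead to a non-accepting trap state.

Track how much of `aacb` has been matched so far: state s0 is no progress, s4 is the absorbing accept state reached once `aacb` has occurred. Intermediate states record partial matches; on a mismatch, fall back to the longest reusable overlap.
5 states suffice.
        a   b   c  
>  s0   s1  s0  s0 
   s1   s2  s0  s0 
   s2   s2  s0  s3 
   s3   s1  s4  s0 
 * s4   s4  s4  s4 
(> = start, * = accepting)

start=s0 accept=s4 s0-a->s1 s0-b->s0 s0-c->s0 s1-a->s2 s1-b->s0 s1-c->s0 s2-a->s2 s2-b->s0 s2-c->s3 s3-a->s1 s3-b->s4 s3-c->s0 s4-a->s4 s4-b->s4 s4-c->s4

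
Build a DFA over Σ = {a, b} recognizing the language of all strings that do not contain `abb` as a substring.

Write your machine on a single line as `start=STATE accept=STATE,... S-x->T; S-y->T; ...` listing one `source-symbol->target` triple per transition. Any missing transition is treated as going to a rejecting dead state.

Track partial matches of the forbidden pattern `abb`. State q3 is a dead state reached once `abb` has occurred; every other state accepts. q0 means no part of `abb` is currently matched.
With 4 states:
        a   b  
>* q0   q1  q0 
 * q1   q1  q2 
 * q2   q1  q3 
   q3   q3  q3 
(> = start, * = accepting)

start=q0; accept=q0,q1,q2; q0-a->q1; q0-b->q0; q1-a->q1; q1-b->q2; q2-a->q1; q2-b->q3; q3-a->q3; q3-b->q3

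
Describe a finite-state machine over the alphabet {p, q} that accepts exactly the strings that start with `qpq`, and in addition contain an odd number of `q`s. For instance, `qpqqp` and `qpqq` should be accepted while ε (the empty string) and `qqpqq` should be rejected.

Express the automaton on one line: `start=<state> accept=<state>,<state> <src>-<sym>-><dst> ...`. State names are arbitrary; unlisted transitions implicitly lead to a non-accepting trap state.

Build one automaton per condition and run them in lockstep. One (5 states) tracks whether the input so far still matches the prefix `qpq`; the other (2 states) tracks the count of `q`s modulo 2. Each combined state is a pair, one component from each; accept when both components accept.
7 states suffice.
       p  q 
>  A   B  C 
   B   B  D 
   C   E  B 
   D   D  B 
   E   D  F 
   F   F  G 
 * G   G  F 
(> = start, * = accepting)

start=A accept=G A-p->B A-q->C B-p->B B-q->D C-p->E C-q->B D-p->D D-q->B E-p->D E-q->F F-p->F F-q->G G-p->G G-q->F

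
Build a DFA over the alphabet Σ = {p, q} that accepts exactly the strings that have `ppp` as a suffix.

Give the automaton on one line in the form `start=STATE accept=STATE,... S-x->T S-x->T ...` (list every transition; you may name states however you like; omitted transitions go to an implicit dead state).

Let each state record the length of the longest suffix of the input read so far that is also a prefix of `ppp`. S1 means the last symbol is `p`; S2 means the last 2 symbols are `pp`; S3 means the last 3 symbols are `ppp`. Accept only at S3, where the string currently ends in `ppp`.
4 states suffice.
        p   q  
>  S0   S1  S0 
   S1   S2  S0 
   S2   S3  S0 
 * S3   S3  S0 
(> = start, * = accepting)

start=S0 accept=S3 S0-p->S1 S0-q->S0 S1-p->S2 S1-q->S0 S2-p->S3 S2-q->S0 S3-p->S3 S3-q->S0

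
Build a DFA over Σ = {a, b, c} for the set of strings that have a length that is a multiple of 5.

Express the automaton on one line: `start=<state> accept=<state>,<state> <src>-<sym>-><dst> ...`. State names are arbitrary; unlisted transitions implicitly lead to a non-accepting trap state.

Count input length modulo 5: every symbol advances one step around the cycle s0 → s1 → s2 → s3 → s4 → s0. Accept at s0.
5 states suffice.
        a   b   c  
>* s0   s1  s1  s1 
   s1   s2  s2  s2 
   s2   s3  s3  s3 
   s3   s4  s4  s4 
   s4   s0  s0  s0 
(> = start, * = accepting)

start=s0 accept=s0 s0-a->s1 s0-b->s1 s0-c->s1 s1-a->s2 s1-b->s2 s1-c->s2 s2-a->s3 s2-b->s3 s2-c->s3 s3-a->s4 s3-b->s4 s3-c->s4 s4-a->s0 s4-b->s0 s4-c->s0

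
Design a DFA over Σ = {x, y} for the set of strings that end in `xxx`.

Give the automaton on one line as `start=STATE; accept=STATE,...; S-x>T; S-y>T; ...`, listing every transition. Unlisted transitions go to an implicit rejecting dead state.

Remember how much of `xxx` the current input suffix matches. State S0 means no match yet; S1 means the last symbol is `x`; S2 means the last 2 symbols are `xx`; S3 means the last 3 symbols are `xxx`. Only S3 accepts. On a mismatch, fall back to the longest proper suffix that is still a prefix of `xxx`.
4 states suffice.
        x   y  
>  S0   S1  S0 
   S1   S2  S0 
   S2   S3  S0 
 * S3   S3  S0 
(> = start, * = accepting)

start=S0; accept=S3; S0-x>S1; S0-y>S0; S1-x>S2; S1-y>S0; S2-x>S3; S2-y>S0; S3-x>S3; S3-y>S0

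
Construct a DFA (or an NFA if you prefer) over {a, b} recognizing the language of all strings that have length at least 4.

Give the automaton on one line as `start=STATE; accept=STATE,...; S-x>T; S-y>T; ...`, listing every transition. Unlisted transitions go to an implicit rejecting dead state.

Count input length up to 5: every symbol moves from s0 toward s5, which means 'more than 4' and absorbs. Accept from {s4, s5}.
6 states suffice.
        a   b  
>  s0   s1  s1 
   s1   s2  s2 
   s2   s3  s3 
   s3   s4  s4 
 * s4   s5  s5 
 * s5   s5  s5 
(> = start, * = accepting)

start=s0; accept=s4,s5; s0-a>s1; s0-b>s1; s1-a>s2; s1-b>s2; s2-a>s3; s2-b>s3; s3-a>s4; s3-b>s4; s4-a>s5; s4-b>s5; s5-a>s5; s5-b>s5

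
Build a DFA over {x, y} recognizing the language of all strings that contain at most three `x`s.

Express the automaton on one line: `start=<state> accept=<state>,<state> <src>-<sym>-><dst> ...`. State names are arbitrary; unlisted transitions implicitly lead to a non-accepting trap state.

Count `x`s, saturating at 4: states A through D mean 0 through 3 `x`s seen; E means more than 3. Each `x` increments (capped at E); other symbols loop. Accept from {A, B, C, D}.
A 5-state machine:
       x  y 
>* A   B  A 
 * B   C  B 
 * C   D  C 
 * D   E  D 
   E   E  E 
(> = start, * = accepting)

start=A accept=A,B,C,D A-x->B A-y->A B-x->C B-y->B C-x->D C-y->C D-x->E D-y->D E-x->E E-y->E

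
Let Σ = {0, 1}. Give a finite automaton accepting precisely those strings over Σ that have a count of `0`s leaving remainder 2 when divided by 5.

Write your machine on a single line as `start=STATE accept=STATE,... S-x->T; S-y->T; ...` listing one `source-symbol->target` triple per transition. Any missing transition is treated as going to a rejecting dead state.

The only thing that matters is how many `0`s have appeared, reduced mod 5. Use one state per residue: s0 for 0, …, s4 for 4. Reading `0` moves to the next residue; anything else stays put. s2 is accepting.
5 states suffice.
        0   1  
>  s0   s1  s0 
   s1   s2  s1 
 * s2   s3  s2 
   s3   s4  s3 
   s4   s0  s4 
(> = start, * = accepting)

start=s0; accept=s2; s0-0->s1; s0-1->s0; s1-0->s2; s1-1->s1; s2-0->s3; s2-1->s2; s3-0->s4; s3-1->s3; s4-0->s0; s4-1->s4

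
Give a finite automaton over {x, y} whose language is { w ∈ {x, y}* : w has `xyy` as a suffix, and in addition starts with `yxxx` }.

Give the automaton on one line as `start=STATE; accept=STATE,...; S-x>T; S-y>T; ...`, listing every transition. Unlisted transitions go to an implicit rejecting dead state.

Handle the two conditions separately and then intersect. One (4 states) tracks how much of the suffix `xyy` has currently been matched; the other (6 states) tracks whether the input so far still matches the prefix `yxxx`. Each combined state is a pair, one component from each; accept when both components accept.
       x  y 
>  A   B  C 
   B   B  D 
   C   E  F 
   D   B  G 
   E   H  D 
   F   B  F 
   G   B  F 
   H   I  D 
   I   I  J 
   J   I  K 
 * K   I  L 
   L   I  L 
(> = start, * = accepting)

start=A; accept=K; A-x>B; A-y>C; B-x>B; B-y>D; C-x>E; C-y>F; D-x>B; D-y>G; E-x>H; E-y>D; F-x>B; F-y>F; G-x>B; G-y>F; H-x>I; H-y>D; I-x>I; I-y>J; J-x>I; J-y>K; K-x>I; K-y>L; L-x>I; L-y>L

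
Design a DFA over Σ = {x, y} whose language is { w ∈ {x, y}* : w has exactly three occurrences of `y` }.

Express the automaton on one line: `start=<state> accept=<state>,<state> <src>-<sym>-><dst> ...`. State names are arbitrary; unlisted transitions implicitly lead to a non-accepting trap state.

start=s0 accept=s3 s0-x->s0 s0-y->s1 s1-x->s1 s1-y->s2 s2-x->s2 s2-y->s3 s3-x->s3 s3-y->s4 s4-x->s4 s4-y->s4

Only the number of `y`s matters, and only up to 4. Make a chain s0 → s1 → s2 → s3 → s4 advanced by each `y` (with s4 absorbing); every other symbol self-loops. The accepting set is {s3}.
        x   y  
>  s0   s0  s1 
   s1   s1  s2 
   s2   s2  s3 
 * s3   s3  s4 
   s4   s4  s4 
(> = start, * = accepting)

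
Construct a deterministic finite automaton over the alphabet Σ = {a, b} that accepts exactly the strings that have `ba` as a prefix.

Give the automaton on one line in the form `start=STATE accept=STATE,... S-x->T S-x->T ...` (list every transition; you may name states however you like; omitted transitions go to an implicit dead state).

start=q0 accept=q2 q0-a->q3 q0-b->q1 q1-a->q2 q1-b->q3 q2-a->q2 q2-b->q2 q3-a->q3 q3-b->q3

Check the first 2 symbols one by one: q0 through q1 record how many have matched `ba` so far; any wrong symbol goes to the dead state q3. After all 2 match we enter the accepting sink q2.
        a   b  
>  q0   q3  q1 
   q1   q2  q3 
 * q2   q2  q2 
   q3   q3  q3 
(> = start, * = accepting)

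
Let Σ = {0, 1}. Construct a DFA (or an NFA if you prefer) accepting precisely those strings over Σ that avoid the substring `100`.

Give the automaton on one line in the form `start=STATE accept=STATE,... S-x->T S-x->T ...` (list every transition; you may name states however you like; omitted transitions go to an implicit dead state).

Track partial matches of the forbidden pattern `100`. State s3 is a dead state reached once `100` has occurred; every other state accepts. s0 means no part of `100` is currently matched.
With 4 states:
        0   1  
>* s0   s0  s1 
 * s1   s2  s1 
 * s2   s3  s1 
   s3   s3  s3 
(> = start, * = accepting)

start=s0 accept=s0,s1,s2 s0-0->s0 s0-1->s1 s1-0->s2 s1-1->s1 s2-0->s3 s2-1->s1 s3-0->s3 s3-1->s3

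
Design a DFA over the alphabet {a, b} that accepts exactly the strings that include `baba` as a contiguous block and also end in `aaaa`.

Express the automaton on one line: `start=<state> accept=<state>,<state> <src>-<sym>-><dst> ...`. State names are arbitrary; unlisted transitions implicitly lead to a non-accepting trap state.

start=q0 accept=q12 q0-a->q1 q0-b->q2 q1-a->q3 q1-b->q2 q2-a->q4 q2-b->q2 q3-a->q5 q3-b->q2 q4-a->q3 q4-b->q6 q5-a->q7 q5-b->q2 q6-a->q8 q6-b->q2 q7-a->q7 q7-b->q2 q8-a->q9 q8-b->q10 q9-a->q11 q9-b->q10 q10-a->q8 q10-b->q10 q11-a->q12 q11-b->q10 q12-a->q12 q12-b->q10

Handle the two conditions separately and then intersect. The first has 5 states tracking whether and how much of `baba` has been seen; the second has 5 states tracking how much of the suffix `aaaa` has currently been matched. A product state is a pair (one from each), accepting exactly when both do.
A 13-state machine:
          a    b  
>  q0     q1   q2 
   q1     q3   q2 
   q2     q4   q2 
   q3     q5   q2 
   q4     q3   q6 
   q5     q7   q2 
   q6     q8   q2 
   q7     q7   q2 
   q8     q9  q10 
   q9    q11  q10 
   q10    q8  q10 
   q11   q12  q10 
 * q12   q12  q10 
(> = start, * = accepting)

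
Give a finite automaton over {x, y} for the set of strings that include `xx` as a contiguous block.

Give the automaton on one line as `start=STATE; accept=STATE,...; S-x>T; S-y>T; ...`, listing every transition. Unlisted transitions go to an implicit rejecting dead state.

Track how much of `xx` has been matched so far: state A is no progress, C is the absorbing accept state reached once `xx` has occurred. Intermediate states record partial matches; on a mismatch, fall back to the longest reusable overlap.
A 3-state machine:
       x  y 
>  A   B  A 
   B   C  A 
 * C   C  C 
(> = start, * = accepting)

start=A; accept=C; A-x>B; A-y>A; B-x>C; B-y>A; C-x>C; C-y>C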